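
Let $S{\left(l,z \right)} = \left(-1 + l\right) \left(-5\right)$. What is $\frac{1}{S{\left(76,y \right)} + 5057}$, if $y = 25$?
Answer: $\frac{1}{4682} \approx 0.00021358$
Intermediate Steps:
$S{\left(l,z \right)} = 5 - 5 l$
$\frac{1}{S{\left(76,y \right)} + 5057} = \frac{1}{\left(5 - 380\right) + 5057} = \frac{1}{-375 + 5057} = \frac{1}{4682}$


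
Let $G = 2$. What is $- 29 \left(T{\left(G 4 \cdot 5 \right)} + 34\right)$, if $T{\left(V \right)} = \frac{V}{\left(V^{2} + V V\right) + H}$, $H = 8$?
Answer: $- \frac{395531}{401} \approx -986.36$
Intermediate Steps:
$T{\left(V \right)} = \frac{V}{8 + 2 V^{2}}$ ($T{\left(V \right)} = \frac{V}{\left(V^{2} + V V\right) + 8} = \frac{V}{\left(V^{2} + V^{2}\right) + 8} = \frac{V}{2 V^{2} + 8} = \frac{V}{8 + 2 V^{2}}$)
$- 29 \left(T{\left(G 4 \cdot 5 \right)} + 34\right) = - 29 \left(\frac{2 \cdot 4 \cdot 5}{2 \left(4 + \left(2 \cdot 4 \cdot 5\right)^{2}\right)} + 34\right) = - 29 \left(\frac{8 \cdot 5}{2 \left(4 + \left(8 \cdot 5\right)^{2}\right)} + 34\right) = - 29 \left(\frac{1}{2} \cdot 40 \frac{1}{4 + 40^{2}} + 34\right) = - 29 \left(\frac{1}{2} \cdot 40 \frac{1}{4 + 1600} + 34\right) = - 29 \left(\frac{1}{2} \cdot 40 \cdot \frac{1}{1604} + 34\right) = - 29 \left(\frac{5}{401} + 34\right) = \left(-29\right) \frac{13639}{401} = - \frac{395531}{401}$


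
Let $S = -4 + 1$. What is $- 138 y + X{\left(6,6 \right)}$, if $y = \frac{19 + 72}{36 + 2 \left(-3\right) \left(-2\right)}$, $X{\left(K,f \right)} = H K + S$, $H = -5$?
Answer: $- \frac{2357}{8} \approx -294.63$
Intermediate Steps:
$S = -3$
$X{\left(K,f \right)} = -3 - 5 K$ ($X{\left(K,f \right)} = - 5 K - 3 = -3 - 5 K$)
$y = \frac{91}{48}$ ($y = \frac{91}{36 - -12} = \frac{91}{36 + 12} = \frac{91}{48} \approx 1.8958$)
$- 138 y + X{\left(6,6 \right)} = \left(-138\right) \frac{91}{48} - 33 = - \frac{2093}{8} - 33 = - \frac{2357}{8}$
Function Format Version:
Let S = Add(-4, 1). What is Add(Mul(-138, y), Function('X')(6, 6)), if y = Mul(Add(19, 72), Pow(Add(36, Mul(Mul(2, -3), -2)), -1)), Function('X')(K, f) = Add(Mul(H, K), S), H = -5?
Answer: Rational(-2357, 8) ≈ -294.63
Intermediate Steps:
S = -3
Function('X')(K, f) = Add(-3, Mul(-5, K)) (Function('X')(K, f) = Add(Mul(-5, K), -3) = Add(-3, Mul(-5, K)))
y = Rational(91, 48) (y = Mul(91, Pow(Add(36, Mul(-6, -2)), -1)) = Mul(91, Pow(Add(36, 12), -1)) = Mul(91, Pow(48, -1)) = Mul(91, Rational(1, 48)) = Rational(91, 48) ≈ 1.8958)
Add(Mul(-138, y), Function('X')(6, 6)) = Add(Mul(-138, Rational(91, 48)), Add(-3, Mul(-5, 6))) = Add(Rational(-2093, 8), Add(-3, -30)) = Add(Rational(-2093, 8), -33) = Rational(-2357, 8)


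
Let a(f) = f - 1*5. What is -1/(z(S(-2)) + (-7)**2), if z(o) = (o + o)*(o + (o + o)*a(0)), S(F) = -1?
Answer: -1/31 ≈ -0.032258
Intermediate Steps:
a(f) = -5 + f (a(f) = f - 5 = -5 + f)
z(o) = -18*o**2 (z(o) = (o + o)*(o + (o + o)*(-5 + 0)) = (2*o)*(o + (2*o)*(-5)) = (2*o)*(o - 10*o) = (2*o)*(-9*o) = -18*o**2)
-1/(z(S(-2)) + (-7)**2) = -1/(-18*(-1)**2 + (-7)**2) = -1/(-18*1 + 49) = -1/(-18 + 49) = -1/31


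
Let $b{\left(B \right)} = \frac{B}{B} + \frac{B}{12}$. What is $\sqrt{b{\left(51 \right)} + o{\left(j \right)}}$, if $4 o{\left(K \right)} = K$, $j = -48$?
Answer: $\frac{3 i \sqrt{3}}{2} \approx 2.5981 i$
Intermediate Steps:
$b{\left(B \right)} = 1 + \frac{B}{12}$ ($b{\left(B \right)} = 1 + B \frac{1}{12} = 1 + \frac{B}{12}$)
$o{\left(K \right)} = \frac{K}{4}$
$\sqrt{b{\left(51 \right)} + o{\left(j \right)}} = \sqrt{\left(1 + \frac{1}{12} \cdot 51\right) + \frac{1}{4} \left(-48\right)} = \sqrt{\left(1 + \frac{17}{4}\right) - 12} = \sqrt{\frac{21}{4} - 12} = \sqrt{- \frac{27}{4}} = \frac{3 i \sqrt{3}}{2}$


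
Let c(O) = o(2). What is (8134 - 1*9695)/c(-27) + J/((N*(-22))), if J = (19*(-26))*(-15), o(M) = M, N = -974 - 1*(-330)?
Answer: -5525357/7084 ≈ -779.98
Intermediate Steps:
N = -644 (N = -974 + 330 = -644)
c(O) = 2
J = 7410 (J = -494*(-15) = 7410)
(8134 - 1*9695)/c(-27) + J/((N*(-22))) = (8134 - 1*9695)/2 + 7410/((-644*(-22))) = (8134 - 9695)*(½) + 7410/14168 = -1561*½ + 7410*(1/14168) = -1561/2 + 3705/7084 = -5525357/7084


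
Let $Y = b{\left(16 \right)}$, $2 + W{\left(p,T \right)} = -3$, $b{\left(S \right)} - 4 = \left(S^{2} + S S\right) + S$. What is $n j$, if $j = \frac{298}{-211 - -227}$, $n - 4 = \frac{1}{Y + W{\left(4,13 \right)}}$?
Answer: $\frac{314241}{4216} \approx 74.535$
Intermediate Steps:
$b{\left(S \right)} = 4 + S + 2 S^{2}$ ($b{\left(S \right)} = 4 + \left(\left(S^{2} + S S\right) + S\right) = 4 + \left(\left(S^{2} + S^{2}\right) + S\right) = 4 + \left(2 S^{2} + S\right) = 4 + \left(S + 2 S^{2}\right) = 4 + S + 2 S^{2}$)
$W{\left(p,T \right)} = -5$ ($W{\left(p,T \right)} = -2 - 3 = -5$)
$Y = 532$ ($Y = 4 + 16 + 2 \cdot 16^{2} = 4 + 16 + 2 \cdot 256 = 4 + 16 + 512 = 532$)
$n = \frac{2109}{527}$ ($n = 4 + \frac{1}{532 - 5} = 4 + \frac{1}{527} = \frac{2109}{527} \approx 4.0019$)
$j = \frac{149}{8}$ ($j = \frac{298}{-211 + 227} = \frac{298}{16} = 298 \cdot \frac{1}{16} = \frac{149}{8} \approx 18.625$)
$n j = \frac{2109}{527} \cdot \frac{149}{8} = \frac{314241}{4216}$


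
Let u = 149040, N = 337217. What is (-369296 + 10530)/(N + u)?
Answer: -358766/486257 ≈ -0.73781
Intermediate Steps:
(-369296 + 10530)/(N + u) = (-369296 + 10530)/(337217 + 149040) = -358766/486257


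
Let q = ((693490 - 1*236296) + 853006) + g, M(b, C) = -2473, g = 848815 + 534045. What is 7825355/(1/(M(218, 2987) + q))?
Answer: 21054798433385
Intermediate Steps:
g = 1382860
q = 2693060 (q = ((693490 - 1*236296) + 853006) + 1382860 = ((693490 - 236296) + 853006) + 1382860 = (457194 + 853006) + 1382860 = 1310200 + 1382860 = 2693060)
7825355/(1/(M(218, 2987) + q)) = 7825355/(1/(-2473 + 2693060)) = 7825355/(1/2690587) = 7825355*2690587 = 21054798433385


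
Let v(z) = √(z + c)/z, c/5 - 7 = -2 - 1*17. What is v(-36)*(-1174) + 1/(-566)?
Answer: -1/566 + 1174*I*√6/9 ≈ -0.0017668 + 319.52*I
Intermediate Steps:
c = -60 (c = 35 + 5*(-2 - 1*17) = 35 + 5*(-2 - 17) = 35 + 5*(-19) = 35 - 95 = -60)
v(z) = √(-60 + z)/z (v(z) = √(z - 60)/z = √(-60 + z)/z)
v(-36)*(-1174) + 1/(-566) = (√(-60 - 36)/(-36))*(-1174) + 1/(-566) = -I*√6/9*(-1174) - 1/566 = 1174*I*√6/9 - 1/566 = -1/566 + 1174*I*√6/9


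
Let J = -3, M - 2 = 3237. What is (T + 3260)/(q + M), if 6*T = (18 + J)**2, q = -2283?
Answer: 6595/1912 ≈ 3.4493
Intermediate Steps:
M = 3239 (M = 2 + 3237 = 3239)
T = 75/2 (T = (18 - 3)**2/6 = (1/6)*15**2 = (1/6)*225 = 75/2 ≈ 37.500)
(T + 3260)/(q + M) = (75/2 + 3260)/(-2283 + 3239) = (6595/2)/956 = (6595/2)*(1/956) = 6595/1912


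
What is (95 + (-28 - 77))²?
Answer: 100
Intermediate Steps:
(95 + (-28 - 77))² = (95 - 105)² = (-10)² = 100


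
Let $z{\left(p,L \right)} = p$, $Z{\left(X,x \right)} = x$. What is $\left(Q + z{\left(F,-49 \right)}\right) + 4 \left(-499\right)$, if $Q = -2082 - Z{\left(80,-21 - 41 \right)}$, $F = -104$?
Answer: $-4120$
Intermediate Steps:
$Q = -2020$ ($Q = -2082 - \left(-21 - 41\right) = -2082 - -62 = -2082 + 62 = -2020$)
$\left(Q + z{\left(F,-49 \right)}\right) + 4 \left(-499\right) = \left(-2020 - 104\right) + 4 \left(-499\right) = -2124 - 1996 = -4120$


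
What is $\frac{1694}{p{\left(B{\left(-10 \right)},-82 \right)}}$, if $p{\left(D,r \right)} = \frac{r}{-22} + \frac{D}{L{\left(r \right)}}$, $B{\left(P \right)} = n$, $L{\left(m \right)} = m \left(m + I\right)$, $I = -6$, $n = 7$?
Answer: $\frac{12223904}{26903} \approx 454.37$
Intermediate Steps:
$L{\left(m \right)} = m \left(-6 + m\right)$ ($L{\left(m \right)} = m \left(m - 6\right) = m \left(-6 + m\right)$)
$B{\left(P \right)} = 7$
$p{\left(D,r \right)} = - \frac{r}{22} + \frac{D}{r \left(-6 + r\right)}$ ($p{\left(D,r \right)} = \frac{r}{-22} + \frac{D}{r \left(-6 + r\right)} = r \left(- \frac{1}{22}\right) + D \frac{1}{r \left(-6 + r\right)} = - \frac{r}{22} + \frac{D}{r \left(-6 + r\right)}$)
$\frac{1694}{p{\left(B{\left(-10 \right)},-82 \right)}} = \frac{1694}{\frac{1}{-82} \frac{1}{-6 - 82} \left(7 + \frac{\left(-82\right)^{2} \left(6 - -82\right)}{22}\right)} = \frac{1694}{\left(- \frac{1}{82}\right) \frac{1}{-88} \left(7 + \frac{1}{22} \cdot 6724 \left(6 + 82\right)\right)} = \frac{1694}{\left(- \frac{1}{82}\right) \left(- \frac{1}{88}\right) \left(7 + \frac{1}{22} \cdot 6724 \cdot 88\right)} = \frac{1694}{\left(- \frac{1}{82}\right) \left(- \frac{1}{88}\right) \left(7 + 26896\right)} = \frac{1694}{\left(- \frac{1}{82}\right) \left(- \frac{1}{88}\right) 26903} = \frac{1694}{\frac{26903}{7216}} = 1694 \cdot \frac{7216}{26903} = \frac{12223904}{26903}$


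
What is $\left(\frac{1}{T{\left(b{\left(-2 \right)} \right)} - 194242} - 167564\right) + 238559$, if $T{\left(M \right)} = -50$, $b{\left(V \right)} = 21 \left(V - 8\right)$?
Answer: $\frac{13793760539}{194292} \approx 70995.0$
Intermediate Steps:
$b{\left(V \right)} = -168 + 21 V$ ($b{\left(V \right)} = 21 \left(-8 + V\right) = -168 + 21 V$)
$\left(\frac{1}{T{\left(b{\left(-2 \right)} \right)} - 194242} - 167564\right) + 238559 = \left(\frac{1}{-50 - 194242} - 167564\right) + 238559 = \left(\frac{1}{-194292} - 167564\right) + 238559 = \left(- \frac{1}{194292} - 167564\right) + 238559 = - \frac{32556344689}{194292} + 238559 = \frac{13793760539}{194292}$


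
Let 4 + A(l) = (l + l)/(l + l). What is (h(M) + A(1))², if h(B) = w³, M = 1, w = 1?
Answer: 4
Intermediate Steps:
A(l) = -3 (A(l) = -4 + (l + l)/(l + l) = -4 + (2*l)/((2*l)) = -4 + (2*l)*(1/(2*l)) = -4 + 1 = -3)
h(B) = 1 (h(B) = 1³ = 1)
(h(M) + A(1))² = (1 - 3)² = (-2)² = 4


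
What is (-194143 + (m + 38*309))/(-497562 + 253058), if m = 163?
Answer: 91119/122252 ≈ 0.74534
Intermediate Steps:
(-194143 + (m + 38*309))/(-497562 + 253058) = (-194143 + (163 + 38*309))/(-497562 + 253058) = (-194143 + (163 + 11742))/(-244504) = (-194143 + 11905)*(-1/244504) = -182238*(-1/244504) = 91119/122252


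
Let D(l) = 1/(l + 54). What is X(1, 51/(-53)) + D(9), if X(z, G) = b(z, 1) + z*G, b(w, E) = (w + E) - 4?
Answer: -9838/3339 ≈ -2.9464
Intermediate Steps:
b(w, E) = -4 + E + w (b(w, E) = (E + w) - 4 = -4 + E + w)
D(l) = 1/(54 + l)
X(z, G) = -3 + z + G*z (X(z, G) = (-4 + 1 + z) + z*G = (-3 + z) + G*z = -3 + z + G*z)
X(1, 51/(-53)) + D(9) = (-3 + 1 + (51/(-53))*1) + 1/(54 + 9) = (-3 + 1 + (51*(-1/53))*1) + 1/63 = (-3 + 1 - 51/53*1) + 1/63 = (-3 + 1 - 51/53) + 1/63 = -157/53 + 1/63 = -9838/3339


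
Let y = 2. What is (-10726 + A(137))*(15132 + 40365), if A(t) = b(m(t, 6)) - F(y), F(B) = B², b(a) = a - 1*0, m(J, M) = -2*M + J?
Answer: -588545685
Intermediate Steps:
m(J, M) = J - 2*M
b(a) = a (b(a) = a + 0 = a)
A(t) = -16 + t (A(t) = (t - 2*6) - 1*2² = (t - 12) - 1*4 = (-12 + t) - 4 = -16 + t)
(-10726 + A(137))*(15132 + 40365) = (-10726 + (-16 + 137))*(15132 + 40365) = (-10726 + 121)*55497 = -10605*55497 = -588545685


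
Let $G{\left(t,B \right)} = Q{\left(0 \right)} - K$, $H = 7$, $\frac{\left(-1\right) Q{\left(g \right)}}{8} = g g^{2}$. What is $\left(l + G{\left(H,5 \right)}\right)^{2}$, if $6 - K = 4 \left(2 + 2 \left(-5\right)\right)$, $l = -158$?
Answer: $38416$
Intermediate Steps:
$Q{\left(g \right)} = - 8 g^{3}$ ($Q{\left(g \right)} = - 8 g g^{2} = - 8 g^{3}$)
$K = 38$ ($K = 6 - 4 \left(2 + 2 \left(-5\right)\right) = 6 - 4 \left(2 - 10\right) = 6 - 4 \left(-8\right) = 6 - -32 = 6 + 32 = 38$)
$G{\left(t,B \right)} = -38$ ($G{\left(t,B \right)} = - 8 \cdot 0^{3} - 38 = \left(-8\right) 0 - 38 = 0 - 38 = -38$)
$\left(l + G{\left(H,5 \right)}\right)^{2} = \left(-158 - 38\right)^{2} = \left(-196\right)^{2} = 38416$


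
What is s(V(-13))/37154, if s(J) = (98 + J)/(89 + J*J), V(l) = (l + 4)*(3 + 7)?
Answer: 4/152127053 ≈ 2.6294e-8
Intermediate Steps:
V(l) = 40 + 10*l (V(l) = (4 + l)*10 = 40 + 10*l)
s(J) = (98 + J)/(89 + J²)
s(V(-13))/37154 = ((98 + (40 + 10*(-13)))/(89 + (40 + 10*(-13))²))/37154 = ((98 + (40 - 130))/(89 + (40 - 130)²))*(1/37154) = ((98 - 90)/(89 + (-90)²))*(1/37154) = (8/(89 + 8100))*(1/37154) = (8/8189)*(1/37154) = 4/152127053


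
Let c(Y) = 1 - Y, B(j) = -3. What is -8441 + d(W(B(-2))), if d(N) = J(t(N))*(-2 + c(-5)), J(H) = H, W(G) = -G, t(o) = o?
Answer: -8429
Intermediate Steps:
d(N) = 4*N (d(N) = N*(-2 + (1 - 1*(-5))) = N*(-2 + (1 + 5)) = N*(-2 + 6) = N*4 = 4*N)
-8441 + d(W(B(-2))) = -8441 + 4*(-1*(-3)) = -8441 + 4*3 = -8441 + 12 = -8429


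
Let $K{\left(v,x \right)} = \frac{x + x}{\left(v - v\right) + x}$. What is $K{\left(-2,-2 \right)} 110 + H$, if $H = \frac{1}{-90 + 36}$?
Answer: $\frac{11879}{54} \approx 219.98$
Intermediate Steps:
$H = - \frac{1}{54}$ ($H = \frac{1}{-54} = - \frac{1}{54} \approx -0.018519$)
$K{\left(v,x \right)} = 2$ ($K{\left(v,x \right)} = \frac{2 x}{0 + x} = \frac{2 x}{x} = 2$)
$K{\left(-2,-2 \right)} 110 + H = 2 \cdot 110 - \frac{1}{54} = 220 - \frac{1}{54} = \frac{11879}{54}$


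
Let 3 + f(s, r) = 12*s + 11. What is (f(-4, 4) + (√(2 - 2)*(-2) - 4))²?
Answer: 1936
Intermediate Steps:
f(s, r) = 8 + 12*s (f(s, r) = -3 + (12*s + 11) = -3 + (11 + 12*s) = 8 + 12*s)
(f(-4, 4) + (√(2 - 2)*(-2) - 4))² = ((8 + 12*(-4)) + (√(2 - 2)*(-2) - 4))² = ((8 - 48) + (√0*(-2) - 4))² = (-40 + (0*(-2) - 4))² = (-40 + (0 - 4))² = (-40 - 4)² = (-44)² = 1936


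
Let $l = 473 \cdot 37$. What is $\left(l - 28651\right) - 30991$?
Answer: $-42141$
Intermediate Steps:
$l = 17501$
$\left(l - 28651\right) - 30991 = \left(17501 - 28651\right) - 30991 = -11150 - 30991 = -42141$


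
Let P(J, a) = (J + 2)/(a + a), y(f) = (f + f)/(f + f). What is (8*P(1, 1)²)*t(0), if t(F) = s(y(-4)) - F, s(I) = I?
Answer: 18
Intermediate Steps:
y(f) = 1 (y(f) = (2*f)/((2*f)) = (2*f)*(1/(2*f)) = 1)
P(J, a) = (2 + J)/(2*a) (P(J, a) = (2 + J)/((2*a)) = (2 + J)*(1/(2*a)) = (2 + J)/(2*a))
t(F) = 1 - F
(8*P(1, 1)²)*t(0) = (8*((½)*(2 + 1)/1)²)*(1 - 1*0) = (8*((½)*1*3)²)*(1 + 0) = (8*(3/2)²)*1 = (8*(9/4))*1 = 18*1 = 18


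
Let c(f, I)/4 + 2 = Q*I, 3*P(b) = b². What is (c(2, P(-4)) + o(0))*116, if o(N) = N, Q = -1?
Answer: -10208/3 ≈ -3402.7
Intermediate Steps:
P(b) = b²/3
c(f, I) = -8 - 4*I (c(f, I) = -8 + 4*(-I) = -8 - 4*I)
(c(2, P(-4)) + o(0))*116 = ((-8 - 4*(-4)²/3) + 0)*116 = ((-8 - 4*16/3) + 0)*116 = ((-8 - 64/3) + 0)*116 = (-88/3 + 0)*116 = -88/3*116 = -10208/3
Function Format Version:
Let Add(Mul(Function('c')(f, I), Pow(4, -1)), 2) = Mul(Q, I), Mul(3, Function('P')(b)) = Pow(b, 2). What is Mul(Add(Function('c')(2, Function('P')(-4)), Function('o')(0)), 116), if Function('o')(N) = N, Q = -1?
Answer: Rational(-10208, 3) ≈ -3402.7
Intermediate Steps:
Function('P')(b) = Mul(Rational(1, 3), Pow(b, 2))
Function('c')(f, I) = Add(-8, Mul(-4, I)) (Function('c')(f, I) = Add(-8, Mul(4, Mul(-1, I))) = Add(-8, Mul(-4, I)))
Mul(Add(Function('c')(2, Function('P')(-4)), Function('o')(0)), 116) = Mul(Add(Add(-8, Mul(-4, Mul(Rational(1, 3), Pow(-4, 2)))), 0), 116) = Mul(Add(Add(-8, Mul(-4, Mul(Rational(1, 3), 16))), 0), 116) = Mul(Add(Add(-8, Mul(-4, Rational(16, 3))), 0), 116) = Mul(Add(Add(-8, Rational(-64, 3)), 0), 116) = Mul(Add(Rational(-88, 3), 0), 116) = Mul(Rational(-88, 3), 116) = Rational(-10208, 3)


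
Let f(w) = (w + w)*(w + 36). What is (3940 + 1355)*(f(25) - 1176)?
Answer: 9922830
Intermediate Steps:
f(w) = 2*w*(36 + w) (f(w) = (2*w)*(36 + w) = 2*w*(36 + w))
(3940 + 1355)*(f(25) - 1176) = (3940 + 1355)*(2*25*(36 + 25) - 1176) = 5295*(2*25*61 - 1176) = 5295*(3050 - 1176) = 5295*1874 = 9922830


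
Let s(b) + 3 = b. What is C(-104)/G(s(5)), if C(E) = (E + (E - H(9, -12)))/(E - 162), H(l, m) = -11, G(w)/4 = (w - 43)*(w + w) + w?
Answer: -197/172368 ≈ -0.0011429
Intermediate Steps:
s(b) = -3 + b
G(w) = 4*w + 8*w*(-43 + w) (G(w) = 4*((w - 43)*(w + w) + w) = 4*((-43 + w)*(2*w) + w) = 4*(2*w*(-43 + w) + w) = 4*(w + 2*w*(-43 + w)) = 4*w + 8*w*(-43 + w))
C(E) = (11 + 2*E)/(-162 + E) (C(E) = (E + (E - 1*(-11)))/(E - 162) = (E + (E + 11))/(-162 + E) = (E + (11 + E))/(-162 + E) = (11 + 2*E)/(-162 + E))
C(-104)/G(s(5)) = ((11 + 2*(-104))/(-162 - 104))/((4*(-3 + 5)*(-85 + 2*(-3 + 5)))) = ((11 - 208)/(-266))/((4*2*(-85 + 2*2))) = (-1/266*(-197))/((4*2*(-85 + 4))) = 197/(266*((4*2*(-81)))) = (197/266)/(-648) = (197/266)*(-1/648) = -197/172368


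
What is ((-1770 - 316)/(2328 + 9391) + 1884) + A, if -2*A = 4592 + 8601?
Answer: -110455747/23438 ≈ -4712.7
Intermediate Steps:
A = -13193/2 (A = -(4592 + 8601)/2 = -½*13193 = -13193/2 ≈ -6596.5)
((-1770 - 316)/(2328 + 9391) + 1884) + A = ((-1770 - 316)/(2328 + 9391) + 1884) - 13193/2 = (-2086/11719 + 1884) - 13193/2 = 22076510/11719 - 13193/2 = -110455747/23438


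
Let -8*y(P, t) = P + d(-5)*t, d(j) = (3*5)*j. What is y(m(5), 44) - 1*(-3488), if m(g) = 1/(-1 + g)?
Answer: 124815/32 ≈ 3900.5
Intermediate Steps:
d(j) = 15*j
y(P, t) = -P/8 + 75*t/8 (y(P, t) = -(P + (15*(-5))*t)/8 = -(P - 75*t)/8 = -P/8 + 75*t/8)
y(m(5), 44) - 1*(-3488) = (-1/(8*(-1 + 5)) + (75/8)*44) - 1*(-3488) = (-⅛/4 + 825/2) + 3488 = (-⅛*¼ + 825/2) + 3488 = (-1/32 + 825/2) + 3488 = 13199/32 + 3488 = 124815/32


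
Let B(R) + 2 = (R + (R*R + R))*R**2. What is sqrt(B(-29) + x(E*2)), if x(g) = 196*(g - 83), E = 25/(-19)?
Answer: sqrt(231659913)/19 ≈ 801.07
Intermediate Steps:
E = -25/19 (E = 25*(-1/19) = -25/19 ≈ -1.3158)
x(g) = -16268 + 196*g (x(g) = 196*(-83 + g) = -16268 + 196*g)
B(R) = -2 + R**2*(R**2 + 2*R) (B(R) = -2 + (R + (R*R + R))*R**2 = -2 + (R + (R**2 + R))*R**2 = -2 + (R + (R + R**2))*R**2 = -2 + (R**2 + 2*R)*R**2 = -2 + R**2*(R**2 + 2*R))
sqrt(B(-29) + x(E*2)) = sqrt((-2 + (-29)**4 + 2*(-29)**3) + (-16268 + 196*(-25/19*2))) = sqrt((-2 + 707281 + 2*(-24389)) + (-16268 + 196*(-50/19))) = sqrt((-2 + 707281 - 48778) + (-16268 - 9800/19)) = sqrt(658501 - 318892/19) = sqrt(12192627/19) = sqrt(231659913)/19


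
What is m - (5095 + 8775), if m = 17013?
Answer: 3143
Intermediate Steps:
m - (5095 + 8775) = 17013 - (5095 + 8775) = 17013 - 1*13870 = 17013 - 13870 = 3143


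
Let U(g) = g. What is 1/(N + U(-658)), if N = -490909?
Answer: -1/491567 ≈ -2.0343e-6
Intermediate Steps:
1/(N + U(-658)) = 1/(-490909 - 658) = 1/(-491567) = -1/491567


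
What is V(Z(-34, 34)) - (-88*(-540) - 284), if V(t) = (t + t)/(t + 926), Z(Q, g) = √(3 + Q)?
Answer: 2*(-23617*√31 + 21870268*I)/(√31 - 926*I) ≈ -47236.0 + 0.012025*I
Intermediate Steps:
V(t) = 2*t/(926 + t) (V(t) = (2*t)/(926 + t) = 2*t/(926 + t))
V(Z(-34, 34)) - (-88*(-540) - 284) = 2*√(3 - 34)/(926 + √(3 - 34)) - (-88*(-540) - 284) = 2*√(-31)/(926 + √(-31)) - (47520 - 284) = 2*(I*√31)/(926 + I*√31) - 1*47236 = 2*I*√31/(926 + I*√31) - 47236 = -47236 + 2*I*√31/(926 + I*√31)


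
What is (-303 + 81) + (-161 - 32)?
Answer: -415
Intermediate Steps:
(-303 + 81) + (-161 - 32) = -222 - 193 = -415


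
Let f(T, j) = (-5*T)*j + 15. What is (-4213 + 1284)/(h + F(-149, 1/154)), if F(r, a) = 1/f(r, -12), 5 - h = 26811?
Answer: 26141325/239243551 ≈ 0.10927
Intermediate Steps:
h = -26806 (h = 5 - 1*26811 = 5 - 26811 = -26806)
f(T, j) = 15 - 5*T*j (f(T, j) = -5*T*j + 15 = 15 - 5*T*j)
F(r, a) = 1/(15 + 60*r) (F(r, a) = 1/(15 - 5*r*(-12)) = 1/(15 + 60*r))
(-4213 + 1284)/(h + F(-149, 1/154)) = (-4213 + 1284)/(-26806 + 1/(15*(1 + 4*(-149)))) = -2929/(-26806 + 1/(15*(1 - 596))) = -2929/(-26806 + (1/15)/(-595)) = -2929/(-26806 + (1/15)*(-1/595)) = -2929/(-26806 - 1/8925) = -2929/(-239243551/8925) = -2929*(-8925/239243551) = 26141325/239243551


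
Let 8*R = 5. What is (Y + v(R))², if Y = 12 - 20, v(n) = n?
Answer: 3481/64 ≈ 54.391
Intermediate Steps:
R = 5/8 (R = (⅛)*5 = 5/8 ≈ 0.62500)
Y = -8
(Y + v(R))² = (-8 + 5/8)² = (-59/8)² = 3481/64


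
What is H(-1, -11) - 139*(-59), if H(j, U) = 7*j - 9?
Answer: 8185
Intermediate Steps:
H(j, U) = -9 + 7*j
H(-1, -11) - 139*(-59) = (-9 + 7*(-1)) - 139*(-59) = (-9 - 7) + 8201 = -16 + 8201 = 8185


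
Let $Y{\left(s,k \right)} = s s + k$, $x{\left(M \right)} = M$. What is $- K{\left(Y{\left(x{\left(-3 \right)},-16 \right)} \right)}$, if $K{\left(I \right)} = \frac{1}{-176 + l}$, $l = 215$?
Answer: $- \frac{1}{39} \approx -0.025641$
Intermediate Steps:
$Y{\left(s,k \right)} = k + s^{2}$ ($Y{\left(s,k \right)} = s^{2} + k = k + s^{2}$)
$K{\left(I \right)} = \frac{1}{39}$ ($K{\left(I \right)} = \frac{1}{-176 + 215} = \frac{1}{39}$)
$- K{\left(Y{\left(x{\left(-3 \right)},-16 \right)} \right)} = \left(-1\right) \frac{1}{39} = - \frac{1}{39}$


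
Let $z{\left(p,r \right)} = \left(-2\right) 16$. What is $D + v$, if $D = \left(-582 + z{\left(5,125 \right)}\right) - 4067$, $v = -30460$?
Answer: $-35141$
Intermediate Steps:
$z{\left(p,r \right)} = -32$
$D = -4681$ ($D = \left(-582 - 32\right) - 4067 = -614 - 4067 = -4681$)
$D + v = -4681 - 30460 = -35141$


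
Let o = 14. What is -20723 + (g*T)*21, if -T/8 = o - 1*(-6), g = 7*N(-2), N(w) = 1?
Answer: -44243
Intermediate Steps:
g = 7 (g = 7*1 = 7)
T = -160 (T = -8*(14 - 1*(-6)) = -8*(14 + 6) = -8*20 = -160)
-20723 + (g*T)*21 = -20723 + (7*(-160))*21 = -20723 - 1120*21 = -20723 - 23520 = -44243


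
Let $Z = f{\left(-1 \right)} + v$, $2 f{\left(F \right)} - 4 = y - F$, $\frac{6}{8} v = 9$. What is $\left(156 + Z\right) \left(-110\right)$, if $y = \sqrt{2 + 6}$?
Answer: $-18755 - 110 \sqrt{2} \approx -18911.0$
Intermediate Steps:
$v = 12$ ($v = \frac{4}{3} \cdot 9 = 12$)
$y = 2 \sqrt{2}$ ($y = \sqrt{8} = 2 \sqrt{2} \approx 2.8284$)
$f{\left(F \right)} = 2 + \sqrt{2} - \frac{F}{2}$ ($f{\left(F \right)} = 2 + \frac{2 \sqrt{2} - F}{2} = 2 + \frac{- F + 2 \sqrt{2}}{2} = 2 - \left(\frac{F}{2} - \sqrt{2}\right) = 2 + \sqrt{2} - \frac{F}{2}$)
$Z = \frac{29}{2} + \sqrt{2}$ ($Z = \left(2 + \sqrt{2} - - \frac{1}{2}\right) + 12 = \left(2 + \sqrt{2} + \frac{1}{2}\right) + 12 = \left(\frac{5}{2} + \sqrt{2}\right) + 12 = \frac{29}{2} + \sqrt{2} \approx 15.914$)
$\left(156 + Z\right) \left(-110\right) = \left(156 + \left(\frac{29}{2} + \sqrt{2}\right)\right) \left(-110\right) = \left(\frac{341}{2} + \sqrt{2}\right) \left(-110\right) = -18755 - 110 \sqrt{2}$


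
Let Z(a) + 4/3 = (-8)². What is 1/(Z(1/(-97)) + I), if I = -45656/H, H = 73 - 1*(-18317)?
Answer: 3065/184464 ≈ 0.016616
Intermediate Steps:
H = 18390 (H = 73 + 18317 = 18390)
Z(a) = 188/3 (Z(a) = -4/3 + (-8)² = -4/3 + 64 = 188/3)
I = -22828/9195 (I = -45656/18390 = -45656*1/18390 = -22828/9195 ≈ -2.4827)
1/(Z(1/(-97)) + I) = 1/(188/3 - 22828/9195) = 1/(184464/3065) = 3065/184464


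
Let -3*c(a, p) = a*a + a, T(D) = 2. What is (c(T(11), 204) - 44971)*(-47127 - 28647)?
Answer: 3407784102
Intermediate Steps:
c(a, p) = -a/3 - a**2/3 (c(a, p) = -(a*a + a)/3 = -(a**2 + a)/3 = -(a + a**2)/3 = -a/3 - a**2/3)
(c(T(11), 204) - 44971)*(-47127 - 28647) = (-1/3*2*(1 + 2) - 44971)*(-47127 - 28647) = (-1/3*2*3 - 44971)*(-75774) = (-2 - 44971)*(-75774) = -44973*(-75774) = 3407784102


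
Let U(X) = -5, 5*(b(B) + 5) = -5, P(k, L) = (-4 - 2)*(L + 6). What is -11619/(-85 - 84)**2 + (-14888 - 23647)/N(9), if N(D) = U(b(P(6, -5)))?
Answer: 220108008/28561 ≈ 7706.6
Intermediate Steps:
P(k, L) = -36 - 6*L (P(k, L) = -6*(6 + L) = -36 - 6*L)
b(B) = -6 (b(B) = -5 + (1/5)*(-5) = -5 - 1 = -6)
N(D) = -5
-11619/(-85 - 84)**2 + (-14888 - 23647)/N(9) = -11619/(-85 - 84)**2 + (-14888 - 23647)/(-5) = -11619/((-169)**2) - 38535*(-1/5) = -11619/28561 + 7707 = 220108008/28561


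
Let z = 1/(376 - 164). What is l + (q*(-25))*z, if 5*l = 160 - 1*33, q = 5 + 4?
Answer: 25799/1060 ≈ 24.339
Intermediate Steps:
q = 9
z = 1/212 ≈ 0.0047170
l = 127/5 (l = (160 - 1*33)/5 = (160 - 33)/5 = (⅕)*127 = 127/5 ≈ 25.400)
l + (q*(-25))*z = 127/5 + (9*(-25))*(1/212) = 127/5 - 225*1/212 = 127/5 - 225/212 = 25799/1060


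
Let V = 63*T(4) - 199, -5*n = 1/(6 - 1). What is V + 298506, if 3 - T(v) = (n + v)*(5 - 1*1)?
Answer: 7437452/25 ≈ 2.9750e+5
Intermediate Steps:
n = -1/25 (n = -1/(5*(6 - 1)) = -1/5/5 = -1/5*1/5 = -1/25 ≈ -0.040000)
T(v) = 79/25 - 4*v (T(v) = 3 - (-1/25 + v)*(5 - 1*1) = 3 - (-1/25 + v)*(5 - 1) = 3 - (-1/25 + v)*4 = 3 - (-4/25 + 4*v) = 3 + (4/25 - 4*v) = 79/25 - 4*v)
V = -25198/25 (V = 63*(79/25 - 4*4) - 199 = 63*(79/25 - 16) - 199 = 63*(-321/25) - 199 = -20223/25 - 199 = -25198/25 ≈ -1007.9)
V + 298506 = -25198/25 + 298506 = 7437452/25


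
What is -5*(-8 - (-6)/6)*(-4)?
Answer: -140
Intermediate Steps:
-5*(-8 - (-6)/6)*(-4) = -5*(-8 - 1*(-1))*(-4) = -5*(-8 + 1)*(-4) = -5*(-7)*(-4) = 35*(-4) = -140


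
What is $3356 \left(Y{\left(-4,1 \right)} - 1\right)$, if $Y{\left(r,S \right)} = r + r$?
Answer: $-30204$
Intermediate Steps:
$Y{\left(r,S \right)} = 2 r$
$3356 \left(Y{\left(-4,1 \right)} - 1\right) = 3356 \left(2 \left(-4\right) - 1\right) = 3356 \left(-8 - 1\right) = 3356 \left(-9\right) = -30204$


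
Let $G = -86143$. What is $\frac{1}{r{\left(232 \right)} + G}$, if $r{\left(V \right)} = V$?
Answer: $- \frac{1}{85911} \approx -1.164 \cdot 10^{-5}$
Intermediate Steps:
$\frac{1}{r{\left(232 \right)} + G} = \frac{1}{232 - 86143} = \frac{1}{-85911} = - \frac{1}{85911}$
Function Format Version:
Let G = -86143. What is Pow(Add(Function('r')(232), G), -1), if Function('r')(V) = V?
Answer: Rational(-1, 85911) ≈ -1.1640e-5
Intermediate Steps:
Pow(Add(Function('r')(232), G), -1) = Pow(Add(232, -86143), -1) = Pow(-85911, -1) = Rational(-1, 85911)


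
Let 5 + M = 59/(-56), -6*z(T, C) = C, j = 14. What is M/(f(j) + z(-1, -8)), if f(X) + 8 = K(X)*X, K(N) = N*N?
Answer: -1017/459872 ≈ -0.0022115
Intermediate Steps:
z(T, C) = -C/6
M = -339/56 (M = -5 + 59/(-56) = -5 + 59*(-1/56) = -5 - 59/56 = -339/56 ≈ -6.0536)
K(N) = N²
f(X) = -8 + X³ (f(X) = -8 + X²*X = -8 + X³)
M/(f(j) + z(-1, -8)) = -339/(56*((-8 + 14³) - ⅙*(-8))) = -339/(56*((-8 + 2744) + 4/3)) = -339/(56*(2736 + 4/3)) = -339/(56*8212/3) = -339/56*3/8212 = -1017/459872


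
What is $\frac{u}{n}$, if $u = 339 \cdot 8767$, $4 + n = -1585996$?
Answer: $- \frac{2972013}{1586000} \approx -1.8739$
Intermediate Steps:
$n = -1586000$ ($n = -4 - 1585996 = -1586000$)
$u = 2972013$
$\frac{u}{n} = \frac{2972013}{-1586000} = 2972013 \left(- \frac{1}{1586000}\right) = - \frac{2972013}{1586000}$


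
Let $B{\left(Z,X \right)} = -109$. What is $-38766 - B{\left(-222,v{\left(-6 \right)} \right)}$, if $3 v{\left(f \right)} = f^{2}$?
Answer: $-38657$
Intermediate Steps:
$v{\left(f \right)} = \frac{f^{2}}{3}$
$-38766 - B{\left(-222,v{\left(-6 \right)} \right)} = -38766 - -109 = -38766 + 109 = -38657$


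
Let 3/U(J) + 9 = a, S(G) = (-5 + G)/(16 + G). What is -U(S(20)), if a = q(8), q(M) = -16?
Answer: 3/25 ≈ 0.12000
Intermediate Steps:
S(G) = (-5 + G)/(16 + G)
a = -16
U(J) = -3/25 (U(J) = 3/(-9 - 16) = 3/(-25) = 3*(-1/25) = -3/25)
-U(S(20)) = -1*(-3/25) = 3/25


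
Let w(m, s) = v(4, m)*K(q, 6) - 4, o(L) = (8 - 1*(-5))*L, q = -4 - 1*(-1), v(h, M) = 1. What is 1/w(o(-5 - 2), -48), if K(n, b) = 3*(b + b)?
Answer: 1/32 ≈ 0.031250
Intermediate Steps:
q = -3 (q = -4 + 1 = -3)
o(L) = 13*L (o(L) = (8 + 5)*L = 13*L)
K(n, b) = 6*b (K(n, b) = 3*(2*b) = 6*b)
w(m, s) = 32 (w(m, s) = 1*(6*6) - 4 = 1*36 - 4 = 36 - 4 = 32)
1/w(o(-5 - 2), -48) = 1/32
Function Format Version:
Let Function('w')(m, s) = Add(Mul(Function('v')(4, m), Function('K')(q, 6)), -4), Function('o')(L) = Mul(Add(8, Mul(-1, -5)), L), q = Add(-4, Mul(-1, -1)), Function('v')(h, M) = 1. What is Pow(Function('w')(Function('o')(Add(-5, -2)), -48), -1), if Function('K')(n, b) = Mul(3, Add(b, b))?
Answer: Rational(1, 32) ≈ 0.031250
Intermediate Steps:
q = -3 (q = Add(-4, 1) = -3)
Function('o')(L) = Mul(13, L) (Function('o')(L) = Mul(Add(8, 5), L) = Mul(13, L))
Function('K')(n, b) = Mul(6, b) (Function('K')(n, b) = Mul(3, Mul(2, b)) = Mul(6, b))
Function('w')(m, s) = 32 (Function('w')(m, s) = Add(Mul(1, Mul(6, 6)), -4) = Add(Mul(1, 36), -4) = Add(36, -4) = 32)
Pow(Function('w')(Function('o')(Add(-5, -2)), -48), -1) = Pow(32, -1) = Rational(1, 32)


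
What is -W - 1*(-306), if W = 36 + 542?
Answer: -272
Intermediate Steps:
W = 578
-W - 1*(-306) = -1*578 - 1*(-306) = -578 + 306 = -272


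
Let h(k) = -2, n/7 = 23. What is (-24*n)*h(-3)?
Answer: 7728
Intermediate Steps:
n = 161 (n = 7*23 = 161)
(-24*n)*h(-3) = -24*161*(-2) = -3864*(-2) = 7728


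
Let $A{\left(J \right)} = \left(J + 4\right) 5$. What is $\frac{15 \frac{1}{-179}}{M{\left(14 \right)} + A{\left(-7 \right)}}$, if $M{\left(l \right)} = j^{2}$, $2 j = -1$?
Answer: $\frac{60}{10561} \approx 0.0056813$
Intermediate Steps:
$A{\left(J \right)} = 20 + 5 J$ ($A{\left(J \right)} = \left(4 + J\right) 5 = 20 + 5 J$)
$j = - \frac{1}{2}$ ($j = \frac{1}{2} \left(-1\right) = - \frac{1}{2} \approx -0.5$)
$M{\left(l \right)} = \frac{1}{4}$ ($M{\left(l \right)} = \left(- \frac{1}{2}\right)^{2} = \frac{1}{4}$)
$\frac{15 \frac{1}{-179}}{M{\left(14 \right)} + A{\left(-7 \right)}} = \frac{15 \frac{1}{-179}}{\frac{1}{4} + \left(20 + 5 \left(-7\right)\right)} = \frac{15 \left(- \frac{1}{179}\right)}{\frac{1}{4} + \left(20 - 35\right)} = - \frac{15}{179 \left(\frac{1}{4} - 15\right)} = - \frac{15}{179 \left(- \frac{59}{4}\right)} = \left(- \frac{15}{179}\right) \left(- \frac{4}{59}\right) = \frac{60}{10561}$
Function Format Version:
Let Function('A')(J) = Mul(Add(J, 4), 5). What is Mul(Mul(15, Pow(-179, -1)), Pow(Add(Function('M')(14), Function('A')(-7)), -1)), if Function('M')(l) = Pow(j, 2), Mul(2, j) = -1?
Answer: Rational(60, 10561) ≈ 0.0056813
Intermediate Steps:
Function('A')(J) = Add(20, Mul(5, J)) (Function('A')(J) = Mul(Add(4, J), 5) = Add(20, Mul(5, J)))
j = Rational(-1, 2) (j = Mul(Rational(1, 2), -1) = Rational(-1, 2) ≈ -0.50000)
Function('M')(l) = Rational(1, 4) (Function('M')(l) = Pow(Rational(-1, 2), 2) = Rational(1, 4))
Mul(Mul(15, Pow(-179, -1)), Pow(Add(Function('M')(14), Function('A')(-7)), -1)) = Mul(Mul(15, Pow(-179, -1)), Pow(Add(Rational(1, 4), Add(20, Mul(5, -7))), -1)) = Mul(Mul(15, Rational(-1, 179)), Pow(Add(Rational(1, 4), Add(20, -35)), -1)) = Mul(Rational(-15, 179), Pow(Add(Rational(1, 4), -15), -1)) = Mul(Rational(-15, 179), Pow(Rational(-59, 4), -1)) = Mul(Rational(-15, 179), Rational(-4, 59)) = Rational(60, 10561)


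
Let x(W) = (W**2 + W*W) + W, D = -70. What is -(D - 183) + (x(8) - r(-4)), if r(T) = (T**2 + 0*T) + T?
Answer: 377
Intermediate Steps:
x(W) = W + 2*W**2 (x(W) = (W**2 + W**2) + W = 2*W**2 + W = W + 2*W**2)
r(T) = T + T**2 (r(T) = (T**2 + 0) + T = T**2 + T = T + T**2)
-(D - 183) + (x(8) - r(-4)) = -(-70 - 183) + (8*(1 + 2*8) - (-4)*(1 - 4)) = -1*(-253) + (8*(1 + 16) - (-4)*(-3)) = 253 + (8*17 - 1*12) = 253 + (136 - 12) = 253 + 124 = 377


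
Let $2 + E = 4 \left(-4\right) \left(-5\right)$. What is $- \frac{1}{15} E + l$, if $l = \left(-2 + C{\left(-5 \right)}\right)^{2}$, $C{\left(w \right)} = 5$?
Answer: $\frac{19}{5} \approx 3.8$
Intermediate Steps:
$l = 9$ ($l = \left(-2 + 5\right)^{2} = 3^{2} = 9$)
$E = 78$ ($E = -2 + 4 \left(-4\right) \left(-5\right) = -2 - -80 = -2 + 80 = 78$)
$- \frac{1}{15} E + l = - \frac{1}{15} \cdot 78 + 9 = \left(-1\right) \frac{1}{15} \cdot 78 + 9 = \left(- \frac{1}{15}\right) 78 + 9 = - \frac{26}{5} + 9 = \frac{19}{5}$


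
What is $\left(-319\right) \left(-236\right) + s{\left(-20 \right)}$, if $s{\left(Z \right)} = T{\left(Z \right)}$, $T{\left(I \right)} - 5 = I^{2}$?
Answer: $75689$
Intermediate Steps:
$T{\left(I \right)} = 5 + I^{2}$
$s{\left(Z \right)} = 5 + Z^{2}$
$\left(-319\right) \left(-236\right) + s{\left(-20 \right)} = \left(-319\right) \left(-236\right) + \left(5 + \left(-20\right)^{2}\right) = 75284 + \left(5 + 400\right) = 75284 + 405 = 75689$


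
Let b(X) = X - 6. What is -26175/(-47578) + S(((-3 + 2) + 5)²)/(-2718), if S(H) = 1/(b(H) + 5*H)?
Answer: 3201440461/5819265180 ≈ 0.55015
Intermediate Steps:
b(X) = -6 + X
S(H) = 1/(-6 + 6*H) (S(H) = 1/((-6 + H) + 5*H) = 1/(-6 + 6*H))
-26175/(-47578) + S(((-3 + 2) + 5)²)/(-2718) = -26175/(-47578) + (1/(6*(-1 + ((-3 + 2) + 5)²)))/(-2718) = -26175*(-1/47578) + (1/(6*(-1 + (-1 + 5)²)))*(-1/2718) = 26175/47578 + (1/(6*(-1 + 4²)))*(-1/2718) = 26175/47578 + (1/(6*(-1 + 16)))*(-1/2718) = 26175/47578 + ((⅙)/15)*(-1/2718) = 26175/47578 + ((⅙)*(1/15))*(-1/2718) = 26175/47578 + (1/90)*(-1/2718) = 26175/47578 - 1/244620 = 3201440461/5819265180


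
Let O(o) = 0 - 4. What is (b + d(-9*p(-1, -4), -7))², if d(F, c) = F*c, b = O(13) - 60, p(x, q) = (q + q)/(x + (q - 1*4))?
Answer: 64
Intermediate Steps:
p(x, q) = 2*q/(-4 + q + x) (p(x, q) = (2*q)/(x + (q - 4)) = (2*q)/(x + (-4 + q)) = (2*q)/(-4 + q + x) = 2*q/(-4 + q + x))
O(o) = -4
b = -64 (b = -4 - 60 = -64)
(b + d(-9*p(-1, -4), -7))² = (-64 - 18*(-4)/(-4 - 4 - 1)*(-7))² = (-64 - 18*(-4)/(-9)*(-7))² = (-64 - 18*(-4)*(-1)/9*(-7))² = (-64 - 9*8/9*(-7))² = (-64 - 8*(-7))² = (-64 + 56)² = (-8)² = 64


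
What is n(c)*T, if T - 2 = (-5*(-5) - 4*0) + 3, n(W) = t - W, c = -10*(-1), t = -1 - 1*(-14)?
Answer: 90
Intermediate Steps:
t = 13 (t = -1 + 14 = 13)
c = 10
n(W) = 13 - W
T = 30 (T = 2 + ((-5*(-5) - 4*0) + 3) = 2 + ((25 + 0) + 3) = 2 + (25 + 3) = 2 + 28 = 30)
n(c)*T = (13 - 1*10)*30 = (13 - 10)*30 = 3*30 = 90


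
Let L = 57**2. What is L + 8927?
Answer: 12176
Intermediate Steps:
L = 3249
L + 8927 = 3249 + 8927 = 12176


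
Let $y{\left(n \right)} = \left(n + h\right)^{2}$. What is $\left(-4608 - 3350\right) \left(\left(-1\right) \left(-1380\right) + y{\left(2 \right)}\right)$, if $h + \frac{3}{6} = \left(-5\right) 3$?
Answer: $- \frac{24864771}{2} \approx -1.2432 \cdot 10^{7}$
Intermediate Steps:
$h = - \frac{31}{2}$ ($h = - \frac{1}{2} - 15 = - \frac{31}{2} \approx -15.5$)
$y{\left(n \right)} = \left(- \frac{31}{2} + n\right)^{2}$ ($y{\left(n \right)} = \left(n - \frac{31}{2}\right)^{2} = \left(- \frac{31}{2} + n\right)^{2}$)
$\left(-4608 - 3350\right) \left(\left(-1\right) \left(-1380\right) + y{\left(2 \right)}\right) = \left(-4608 - 3350\right) \left(\left(-1\right) \left(-1380\right) + \frac{\left(-31 + 2 \cdot 2\right)^{2}}{4}\right) = - 7958 \left(1380 + \frac{\left(-31 + 4\right)^{2}}{4}\right) = - 7958 \left(1380 + \frac{\left(-27\right)^{2}}{4}\right) = - 7958 \left(1380 + \frac{1}{4} \cdot 729\right) = - 7958 \left(1380 + \frac{729}{4}\right) = \left(-7958\right) \frac{6249}{4} = - \frac{24864771}{2}$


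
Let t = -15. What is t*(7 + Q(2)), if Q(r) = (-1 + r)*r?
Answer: -135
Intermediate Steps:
Q(r) = r*(-1 + r)
t*(7 + Q(2)) = -15*(7 + 2*(-1 + 2)) = -15*(7 + 2*1) = -15*(7 + 2) = -15*9 = -135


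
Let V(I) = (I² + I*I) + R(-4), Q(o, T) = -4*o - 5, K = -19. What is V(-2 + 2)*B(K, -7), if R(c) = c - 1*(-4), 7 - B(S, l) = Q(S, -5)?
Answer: 0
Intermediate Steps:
Q(o, T) = -5 - 4*o
B(S, l) = 12 + 4*S (B(S, l) = 7 - (-5 - 4*S) = 7 + (5 + 4*S) = 12 + 4*S)
R(c) = 4 + c (R(c) = c + 4 = 4 + c)
V(I) = 2*I² (V(I) = (I² + I*I) + (4 - 4) = (I² + I²) + 0 = 2*I² + 0 = 2*I²)
V(-2 + 2)*B(K, -7) = (2*(-2 + 2)²)*(12 + 4*(-19)) = (2*0²)*(12 - 76) = (2*0)*(-64) = 0*(-64) = 0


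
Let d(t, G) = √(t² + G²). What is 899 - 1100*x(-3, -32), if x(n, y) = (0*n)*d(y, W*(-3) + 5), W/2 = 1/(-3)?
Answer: 899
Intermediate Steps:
W = -⅔ (W = 2/(-3) = 2*(-⅓) = -⅔ ≈ -0.66667)
d(t, G) = √(G² + t²)
x(n, y) = 0 (x(n, y) = (0*n)*√((-⅔*(-3) + 5)² + y²) = 0*√((2 + 5)² + y²) = 0*√(7² + y²) = 0*√(49 + y²) = 0)
899 - 1100*x(-3, -32) = 899 - 1100*0 = 899 + 0 = 899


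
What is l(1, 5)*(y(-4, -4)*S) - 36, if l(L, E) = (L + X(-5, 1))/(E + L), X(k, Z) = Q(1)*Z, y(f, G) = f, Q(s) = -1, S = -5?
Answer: -36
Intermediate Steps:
X(k, Z) = -Z
l(L, E) = (-1 + L)/(E + L) (l(L, E) = (L - 1*1)/(E + L) = (L - 1)/(E + L) = (-1 + L)/(E + L))
l(1, 5)*(y(-4, -4)*S) - 36 = ((-1 + 1)/(5 + 1))*(-4*(-5)) - 36 = (0/6)*20 - 36 = ((⅙)*0)*20 - 36 = 0*20 - 36 = 0 - 36 = -36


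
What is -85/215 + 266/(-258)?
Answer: -184/129 ≈ -1.4264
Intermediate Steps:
-85/215 + 266/(-258) = -85*1/215 + 266*(-1/258) = -17/43 - 133/129 = -184/129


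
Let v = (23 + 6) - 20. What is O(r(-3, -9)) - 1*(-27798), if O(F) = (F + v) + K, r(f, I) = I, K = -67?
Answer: 27731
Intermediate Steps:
v = 9 (v = 29 - 20 = 9)
O(F) = -58 + F (O(F) = (F + 9) - 67 = (9 + F) - 67 = -58 + F)
O(r(-3, -9)) - 1*(-27798) = (-58 - 9) - 1*(-27798) = -67 + 27798 = 27731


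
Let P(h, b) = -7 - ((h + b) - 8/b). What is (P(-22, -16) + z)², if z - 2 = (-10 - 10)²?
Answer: 748225/4 ≈ 1.8706e+5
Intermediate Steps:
P(h, b) = -7 - b - h + 8/b (P(h, b) = -7 - ((b + h) - 8/b) = -7 - (b + h - 8/b) = -7 + (-b - h + 8/b) = -7 - b - h + 8/b)
z = 402 (z = 2 + (-10 - 10)² = 2 + (-20)² = 2 + 400 = 402)
(P(-22, -16) + z)² = ((-7 - 1*(-16) - 1*(-22) + 8/(-16)) + 402)² = ((-7 + 16 + 22 + 8*(-1/16)) + 402)² = ((-7 + 16 + 22 - ½) + 402)² = (61/2 + 402)² = (865/2)² = 748225/4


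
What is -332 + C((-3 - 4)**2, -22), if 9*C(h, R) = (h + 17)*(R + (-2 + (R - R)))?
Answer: -508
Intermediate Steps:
C(h, R) = (-2 + R)*(17 + h)/9 (C(h, R) = ((h + 17)*(R + (-2 + (R - R))))/9 = ((17 + h)*(R + (-2 + 0)))/9 = ((17 + h)*(R - 2))/9 = ((17 + h)*(-2 + R))/9 = ((-2 + R)*(17 + h))/9 = (-2 + R)*(17 + h)/9)
-332 + C((-3 - 4)**2, -22) = -332 + (-34/9 - 2*(-3 - 4)**2/9 + (17/9)*(-22) + (1/9)*(-22)*(-3 - 4)**2) = -332 + (-34/9 - 2/9*(-7)**2 - 374/9 + (1/9)*(-22)*(-7)**2) = -332 + (-34/9 - 2/9*49 - 374/9 + (1/9)*(-22)*49) = -332 + (-34/9 - 98/9 - 374/9 - 1078/9) = -332 - 176 = -508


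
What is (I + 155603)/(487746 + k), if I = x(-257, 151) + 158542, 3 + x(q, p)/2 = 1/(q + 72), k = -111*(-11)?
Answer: 58115713/90458895 ≈ 0.64245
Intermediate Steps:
k = 1221
x(q, p) = -6 + 2/(72 + q) (x(q, p) = -6 + 2/(q + 72) = -6 + 2/(72 + q))
I = 29329158/185 (I = 2*(-215 - 3*(-257))/(72 - 257) + 158542 = 2*(-215 + 771)/(-185) + 158542 = 2*(-1/185)*556 + 158542 = -1112/185 + 158542 = 29329158/185 ≈ 1.5854e+5)
(I + 155603)/(487746 + k) = (29329158/185 + 155603)/(487746 + 1221) = (58115713/185)/488967 = (58115713/185)*(1/488967) = 58115713/90458895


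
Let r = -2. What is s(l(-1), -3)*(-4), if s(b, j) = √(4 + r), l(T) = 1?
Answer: -4*√2 ≈ -5.6569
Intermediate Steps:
s(b, j) = √2 (s(b, j) = √(4 - 2) = √2)
s(l(-1), -3)*(-4) = √2*(-4) = -4*√2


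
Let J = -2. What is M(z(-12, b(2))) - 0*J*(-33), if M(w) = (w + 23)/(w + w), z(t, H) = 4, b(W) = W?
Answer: 27/8 ≈ 3.3750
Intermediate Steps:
M(w) = (23 + w)/(2*w) (M(w) = (23 + w)/((2*w)) = (23 + w)*(1/(2*w)) = (23 + w)/(2*w))
M(z(-12, b(2))) - 0*J*(-33) = (½)*(23 + 4)/4 - 0*(-2)*(-33) = (½)*(¼)*27 - 0*(-33) = 27/8 - 1*0 = 27/8 + 0 = 27/8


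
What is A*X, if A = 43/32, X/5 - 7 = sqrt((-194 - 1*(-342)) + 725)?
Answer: 1505/32 + 645*sqrt(97)/32 ≈ 245.55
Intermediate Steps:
X = 35 + 15*sqrt(97) (X = 35 + 5*sqrt((-194 - 1*(-342)) + 725) = 35 + 5*sqrt((-194 + 342) + 725) = 35 + 5*sqrt(148 + 725) = 35 + 5*sqrt(873) = 35 + 5*(3*sqrt(97)) = 35 + 15*sqrt(97) ≈ 182.73)
A = 43/32 (A = 43*(1/32) = 43/32 ≈ 1.3438)
A*X = 43*(35 + 15*sqrt(97))/32 = 1505/32 + 645*sqrt(97)/32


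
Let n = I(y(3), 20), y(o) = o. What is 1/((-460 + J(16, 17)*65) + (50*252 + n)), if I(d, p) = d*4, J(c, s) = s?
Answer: 1/13257 ≈ 7.5432e-5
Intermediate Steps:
I(d, p) = 4*d
n = 12 (n = 4*3 = 12)
1/((-460 + J(16, 17)*65) + (50*252 + n)) = 1/((-460 + 17*65) + (50*252 + 12)) = 1/((-460 + 1105) + (12600 + 12)) = 1/(645 + 12612) = 1/13257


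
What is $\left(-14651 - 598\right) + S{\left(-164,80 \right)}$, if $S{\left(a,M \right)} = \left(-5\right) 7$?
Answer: $-15284$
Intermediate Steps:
$S{\left(a,M \right)} = -35$
$\left(-14651 - 598\right) + S{\left(-164,80 \right)} = \left(-14651 - 598\right) - 35 = -15249 - 35 = -15284$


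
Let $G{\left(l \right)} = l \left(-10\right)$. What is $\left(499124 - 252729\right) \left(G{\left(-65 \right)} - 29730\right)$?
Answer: $-7165166600$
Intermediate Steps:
$G{\left(l \right)} = - 10 l$
$\left(499124 - 252729\right) \left(G{\left(-65 \right)} - 29730\right) = \left(499124 - 252729\right) \left(\left(-10\right) \left(-65\right) - 29730\right) = 246395 \left(650 - 29730\right) = 246395 \left(-29080\right) = -7165166600$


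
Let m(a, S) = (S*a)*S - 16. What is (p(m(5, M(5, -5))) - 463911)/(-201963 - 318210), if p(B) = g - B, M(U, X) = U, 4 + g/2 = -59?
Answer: 464146/520173 ≈ 0.89229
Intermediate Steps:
g = -126 (g = -8 + 2*(-59) = -8 - 118 = -126)
m(a, S) = -16 + a*S**2 (m(a, S) = a*S**2 - 16 = -16 + a*S**2)
p(B) = -126 - B
(p(m(5, M(5, -5))) - 463911)/(-201963 - 318210) = ((-126 - (-16 + 5*5**2)) - 463911)/(-201963 - 318210) = ((-126 - (-16 + 5*25)) - 463911)/(-520173) = ((-126 - (-16 + 125)) - 463911)*(-1/520173) = ((-126 - 1*109) - 463911)*(-1/520173) = ((-126 - 109) - 463911)*(-1/520173) = (-235 - 463911)*(-1/520173) = -464146*(-1/520173) = 464146/520173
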